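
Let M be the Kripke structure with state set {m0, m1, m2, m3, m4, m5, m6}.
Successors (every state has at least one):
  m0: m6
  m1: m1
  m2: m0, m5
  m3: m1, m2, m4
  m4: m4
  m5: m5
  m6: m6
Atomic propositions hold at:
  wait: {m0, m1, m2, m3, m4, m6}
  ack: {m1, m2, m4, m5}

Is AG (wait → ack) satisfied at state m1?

Yes

Sat(wait → ack) = {m1, m2, m4, m5}
AG (wait → ack): greatest fixpoint, start Z0 = {m1, m2, m4, m5}, keep only states in Sat with every successor in Z. Z1 = {m1, m4, m5}; fixed.
Sat(AG (wait → ack)) = {m1, m4, m5}
m1 ∈ Sat(AG (wait → ack)) = {m1, m4, m5}, so the formula holds at m1.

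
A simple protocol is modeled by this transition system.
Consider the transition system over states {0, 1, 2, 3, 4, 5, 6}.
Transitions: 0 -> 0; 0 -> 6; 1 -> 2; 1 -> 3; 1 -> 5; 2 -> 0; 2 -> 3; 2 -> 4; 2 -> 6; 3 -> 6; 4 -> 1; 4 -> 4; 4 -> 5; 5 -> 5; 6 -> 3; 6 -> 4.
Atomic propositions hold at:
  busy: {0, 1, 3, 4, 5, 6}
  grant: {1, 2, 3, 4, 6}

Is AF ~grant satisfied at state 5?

Yes

Sat(~grant) = {0, 5}
AF ~grant: least fixpoint, start Z0 = {0, 5}, add states with every successor in Z. Already a fixed point.
Sat(AF ~grant) = {0, 5}
5 ∈ Sat(AF ~grant) = {0, 5}, so the formula holds at 5.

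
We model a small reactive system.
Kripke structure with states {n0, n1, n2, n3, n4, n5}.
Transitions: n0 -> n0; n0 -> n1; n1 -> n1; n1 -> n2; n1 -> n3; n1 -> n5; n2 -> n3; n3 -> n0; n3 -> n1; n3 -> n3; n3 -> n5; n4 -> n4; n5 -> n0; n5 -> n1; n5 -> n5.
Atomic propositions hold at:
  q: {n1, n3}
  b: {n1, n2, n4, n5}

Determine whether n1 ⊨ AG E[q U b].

E[q U b]: least fixpoint, start Z0 = Sat(b) = {n1, n2, n4, n5}, add states in Sat(q) with some successor in Z. Z1 = {n1, n2, n3, n4, n5}; fixed.
Sat(E[q U b]) = {n1, n2, n3, n4, n5}
AG E[q U b]: greatest fixpoint, start Z0 = {n1, n2, n3, n4, n5}, keep only states in Sat with every successor in Z. Z1 = {n1, n2, n4}; Z2 = {n4}; fixed.
Sat(AG E[q U b]) = {n4}
n1 ∉ Sat(AG E[q U b]) = {n4}, so the formula does not hold at n1.

No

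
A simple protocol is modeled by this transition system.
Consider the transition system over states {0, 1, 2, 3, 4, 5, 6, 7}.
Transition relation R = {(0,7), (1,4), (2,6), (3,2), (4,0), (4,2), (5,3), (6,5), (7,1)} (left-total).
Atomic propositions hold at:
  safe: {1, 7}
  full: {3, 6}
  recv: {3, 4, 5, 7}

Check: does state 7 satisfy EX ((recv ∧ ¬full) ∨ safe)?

Yes

Sat(¬full) = {0, 1, 2, 4, 5, 7}
Sat(recv ∧ ¬full) = {4, 5, 7}
Sat((recv ∧ ¬full) ∨ safe) = {1, 4, 5, 7}
Sat(EX ((recv ∧ ¬full) ∨ safe)) = {s : some successor in {1, 4, 5, 7}} = {0, 1, 6, 7}
7 ∈ Sat(EX ((recv ∧ ¬full) ∨ safe)) = {0, 1, 6, 7}, so the formula holds at 7.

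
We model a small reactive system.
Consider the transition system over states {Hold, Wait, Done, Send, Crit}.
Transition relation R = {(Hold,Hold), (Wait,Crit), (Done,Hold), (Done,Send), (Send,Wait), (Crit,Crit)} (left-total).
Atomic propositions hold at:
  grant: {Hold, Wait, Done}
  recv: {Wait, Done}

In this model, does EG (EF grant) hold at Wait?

EF grant: least fixpoint, start Z0 = {Hold, Wait, Done}, add states with some successor in Z. Z1 = {Hold, Wait, Done, Send}; fixed.
Sat(EF grant) = {Hold, Wait, Done, Send}
EG (EF grant): greatest fixpoint, start Z0 = {Hold, Wait, Done, Send}, keep only states in Sat with some successor in Z. Z1 = {Hold, Done, Send}; Z2 = {Hold, Done}; fixed.
Sat(EG (EF grant)) = {Hold, Done}
Wait ∉ Sat(EG (EF grant)) = {Hold, Done}, so the formula does not hold at Wait.

No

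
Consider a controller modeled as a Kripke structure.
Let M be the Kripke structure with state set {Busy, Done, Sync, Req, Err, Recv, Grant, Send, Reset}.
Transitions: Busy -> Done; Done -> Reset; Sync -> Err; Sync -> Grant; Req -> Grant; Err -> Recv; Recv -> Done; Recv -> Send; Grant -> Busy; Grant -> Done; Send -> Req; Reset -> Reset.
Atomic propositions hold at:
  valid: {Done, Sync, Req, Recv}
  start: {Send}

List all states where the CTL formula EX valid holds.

Sat(EX valid) = {s : some successor in {Done, Sync, Req, Recv}} = {Busy, Err, Recv, Grant, Send}

{Busy, Err, Recv, Grant, Send}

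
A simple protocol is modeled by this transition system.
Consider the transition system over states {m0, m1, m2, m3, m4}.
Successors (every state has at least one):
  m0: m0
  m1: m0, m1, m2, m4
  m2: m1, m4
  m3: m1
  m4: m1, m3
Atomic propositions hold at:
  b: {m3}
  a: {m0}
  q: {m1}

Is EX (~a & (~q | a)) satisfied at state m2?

Sat(~a) = {m1, m2, m3, m4}
Sat(~q) = {m0, m2, m3, m4}
Sat(~q | a) = {m0, m2, m3, m4}
Sat(~a & (~q | a)) = {m2, m3, m4}
Sat(EX (~a & (~q | a))) = {s : some successor in {m2, m3, m4}} = {m1, m2, m4}
m2 ∈ Sat(EX (~a & (~q | a))) = {m1, m2, m4}, so the formula holds at m2.

Yes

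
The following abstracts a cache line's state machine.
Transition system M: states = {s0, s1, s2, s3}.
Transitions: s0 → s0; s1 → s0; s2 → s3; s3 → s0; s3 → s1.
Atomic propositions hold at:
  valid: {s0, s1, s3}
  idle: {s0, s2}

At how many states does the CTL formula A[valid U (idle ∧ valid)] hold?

3

Sat(idle ∧ valid) = {s0}
A[valid U (idle ∧ valid)]: least fixpoint, start Z0 = Sat((idle ∧ valid)) = {s0}, add states in Sat(valid) with every successor in Z. Z1 = {s0, s1}; Z2 = {s0, s1, s3}; fixed.
Sat(A[valid U (idle ∧ valid)]) = {s0, s1, s3}
|Sat(A[valid U (idle ∧ valid)])| = |{s0, s1, s3}| = 3.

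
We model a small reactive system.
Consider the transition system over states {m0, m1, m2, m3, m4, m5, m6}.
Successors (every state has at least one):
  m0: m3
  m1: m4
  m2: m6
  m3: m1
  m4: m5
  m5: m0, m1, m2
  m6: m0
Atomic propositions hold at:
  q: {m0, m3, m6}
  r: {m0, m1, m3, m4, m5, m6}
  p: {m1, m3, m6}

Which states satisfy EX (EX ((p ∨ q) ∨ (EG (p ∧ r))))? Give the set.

{m0, m2, m4, m5, m6}

Sat(p ∨ q) = {m0, m1, m3, m6}
Sat(p ∧ r) = {m1, m3, m6}
EG (p ∧ r): greatest fixpoint, start Z0 = {m1, m3, m6}, keep only states in Sat with some successor in Z. Z1 = {m3}; Z2 = ∅; fixed.
Sat(EG (p ∧ r)) = ∅
Sat((p ∨ q) ∨ (EG (p ∧ r))) = {m0, m1, m3, m6}
Sat(EX ((p ∨ q) ∨ (EG (p ∧ r)))) = {s : some successor in {m0, m1, m3, m6}} = {m0, m2, m3, m5, m6}
Sat(EX (EX ((p ∨ q) ∨ (EG (p ∧ r))))) = {s : some successor in {m0, m2, m3, m5, m6}} = {m0, m2, m4, m5, m6}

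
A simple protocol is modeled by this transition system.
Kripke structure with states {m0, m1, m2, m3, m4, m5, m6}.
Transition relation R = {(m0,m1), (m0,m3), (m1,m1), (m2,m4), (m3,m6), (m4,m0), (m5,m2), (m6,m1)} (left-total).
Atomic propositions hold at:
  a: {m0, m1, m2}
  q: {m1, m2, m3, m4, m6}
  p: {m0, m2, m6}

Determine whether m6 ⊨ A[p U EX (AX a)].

Sat(AX a) = {s : every successor in {m0, m1, m2}} = {m1, m4, m5, m6}
Sat(EX (AX a)) = {s : some successor in {m1, m4, m5, m6}} = {m0, m1, m2, m3, m6}
A[p U EX (AX a)]: least fixpoint, start Z0 = Sat(EX (AX a)) = {m0, m1, m2, m3, m6}, add states in Sat(p) with every successor in Z. Already a fixed point.
Sat(A[p U EX (AX a)]) = {m0, m1, m2, m3, m6}
m6 ∈ Sat(A[p U EX (AX a)]) = {m0, m1, m2, m3, m6}, so the formula holds at m6.

Yes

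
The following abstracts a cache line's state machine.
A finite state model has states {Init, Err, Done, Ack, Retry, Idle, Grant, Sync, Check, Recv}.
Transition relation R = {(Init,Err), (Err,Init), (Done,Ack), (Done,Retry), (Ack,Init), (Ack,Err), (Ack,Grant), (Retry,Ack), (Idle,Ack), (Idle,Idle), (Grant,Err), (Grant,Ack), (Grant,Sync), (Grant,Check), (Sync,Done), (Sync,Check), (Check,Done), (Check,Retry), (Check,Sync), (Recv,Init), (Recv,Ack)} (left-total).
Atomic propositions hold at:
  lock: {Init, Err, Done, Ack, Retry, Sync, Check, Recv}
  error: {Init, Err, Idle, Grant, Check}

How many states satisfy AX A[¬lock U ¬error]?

3

Sat(¬lock) = {Idle, Grant}
Sat(¬error) = {Done, Ack, Retry, Sync, Recv}
A[¬lock U ¬error]: least fixpoint, start Z0 = Sat(¬error) = {Done, Ack, Retry, Sync, Recv}, add states in Sat(¬lock) with every successor in Z. Already a fixed point.
Sat(A[¬lock U ¬error]) = {Done, Ack, Retry, Sync, Recv}
Sat(AX A[¬lock U ¬error]) = {s : every successor in {Done, Ack, Retry, Sync, Recv}} = {Done, Retry, Check}
|Sat(AX A[¬lock U ¬error])| = |{Done, Retry, Check}| = 3.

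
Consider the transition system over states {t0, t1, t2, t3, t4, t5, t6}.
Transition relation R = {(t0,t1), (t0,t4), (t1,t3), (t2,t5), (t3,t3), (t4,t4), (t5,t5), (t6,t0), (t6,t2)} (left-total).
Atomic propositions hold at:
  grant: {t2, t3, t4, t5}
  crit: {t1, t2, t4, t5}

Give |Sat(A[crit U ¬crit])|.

4

Sat(¬crit) = {t0, t3, t6}
A[crit U ¬crit]: least fixpoint, start Z0 = Sat(¬crit) = {t0, t3, t6}, add states in Sat(crit) with every successor in Z. Z1 = {t0, t1, t3, t6}; fixed.
Sat(A[crit U ¬crit]) = {t0, t1, t3, t6}
|Sat(A[crit U ¬crit])| = |{t0, t1, t3, t6}| = 4.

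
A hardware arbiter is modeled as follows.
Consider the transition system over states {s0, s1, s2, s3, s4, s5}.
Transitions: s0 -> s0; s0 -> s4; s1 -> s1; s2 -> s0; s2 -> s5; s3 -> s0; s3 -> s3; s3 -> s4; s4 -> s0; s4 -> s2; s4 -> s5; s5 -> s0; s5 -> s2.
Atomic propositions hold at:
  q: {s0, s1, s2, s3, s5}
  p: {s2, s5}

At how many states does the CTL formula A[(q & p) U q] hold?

Sat(q & p) = {s2, s5}
A[(q & p) U q]: least fixpoint, start Z0 = Sat(q) = {s0, s1, s2, s3, s5}, add states in Sat(q & p) with every successor in Z. Already a fixed point.
Sat(A[(q & p) U q]) = {s0, s1, s2, s3, s5}
|Sat(A[(q & p) U q])| = |{s0, s1, s2, s3, s5}| = 5.

5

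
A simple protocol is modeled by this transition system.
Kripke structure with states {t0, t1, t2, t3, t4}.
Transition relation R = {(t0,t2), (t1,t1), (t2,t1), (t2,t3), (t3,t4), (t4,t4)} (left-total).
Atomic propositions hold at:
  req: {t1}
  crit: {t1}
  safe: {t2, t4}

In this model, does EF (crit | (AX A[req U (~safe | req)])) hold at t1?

Sat(~safe) = {t0, t1, t3}
Sat(~safe | req) = {t0, t1, t3}
A[req U (~safe | req)]: least fixpoint, start Z0 = Sat((~safe | req)) = {t0, t1, t3}, add states in Sat(req) with every successor in Z. Already a fixed point.
Sat(A[req U (~safe | req)]) = {t0, t1, t3}
Sat(AX A[req U (~safe | req)]) = {s : every successor in {t0, t1, t3}} = {t1, t2}
Sat(crit | (AX A[req U (~safe | req)])) = {t1, t2}
EF (crit | (AX A[req U (~safe | req)])): least fixpoint, start Z0 = {t1, t2}, add states with some successor in Z. Z1 = {t0, t1, t2}; fixed.
Sat(EF (crit | (AX A[req U (~safe | req)]))) = {t0, t1, t2}
t1 ∈ Sat(EF (crit | (AX A[req U (~safe | req)]))) = {t0, t1, t2}, so the formula holds at t1.

Yes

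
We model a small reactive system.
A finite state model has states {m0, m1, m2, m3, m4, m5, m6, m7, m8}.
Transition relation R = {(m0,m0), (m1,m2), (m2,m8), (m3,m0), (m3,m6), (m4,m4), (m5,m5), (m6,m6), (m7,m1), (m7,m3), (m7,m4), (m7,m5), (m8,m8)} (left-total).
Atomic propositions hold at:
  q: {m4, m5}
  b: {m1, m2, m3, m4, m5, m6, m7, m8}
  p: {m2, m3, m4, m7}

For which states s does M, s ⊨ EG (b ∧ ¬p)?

{m5, m6, m8}

Sat(¬p) = {m0, m1, m5, m6, m8}
Sat(b ∧ ¬p) = {m1, m5, m6, m8}
EG (b ∧ ¬p): greatest fixpoint, start Z0 = {m1, m5, m6, m8}, keep only states in Sat with some successor in Z. Z1 = {m5, m6, m8}; fixed.
Sat(EG (b ∧ ¬p)) = {m5, m6, m8}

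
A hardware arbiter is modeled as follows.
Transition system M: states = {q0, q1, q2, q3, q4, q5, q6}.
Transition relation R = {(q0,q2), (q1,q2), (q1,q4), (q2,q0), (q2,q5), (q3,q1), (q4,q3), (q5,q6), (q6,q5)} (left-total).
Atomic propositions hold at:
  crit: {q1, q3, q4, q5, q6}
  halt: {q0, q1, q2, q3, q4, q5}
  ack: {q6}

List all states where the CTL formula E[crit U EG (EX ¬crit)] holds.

Sat(¬crit) = {q0, q2}
Sat(EX ¬crit) = {s : some successor in {q0, q2}} = {q0, q1, q2}
EG (EX ¬crit): greatest fixpoint, start Z0 = {q0, q1, q2}, keep only states in Sat with some successor in Z. Already a fixed point.
Sat(EG (EX ¬crit)) = {q0, q1, q2}
E[crit U EG (EX ¬crit)]: least fixpoint, start Z0 = Sat(EG (EX ¬crit)) = {q0, q1, q2}, add states in Sat(crit) with some successor in Z. Z1 = {q0, q1, q2, q3}; Z2 = {q0, q1, q2, q3, q4}; fixed.
Sat(E[crit U EG (EX ¬crit)]) = {q0, q1, q2, q3, q4}

{q0, q1, q2, q3, q4}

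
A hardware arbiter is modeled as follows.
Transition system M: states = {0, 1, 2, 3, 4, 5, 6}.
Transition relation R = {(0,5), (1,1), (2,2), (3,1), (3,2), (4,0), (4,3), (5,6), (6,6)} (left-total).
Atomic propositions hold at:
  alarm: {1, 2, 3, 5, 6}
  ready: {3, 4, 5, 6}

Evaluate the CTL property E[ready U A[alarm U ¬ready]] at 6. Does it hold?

No

Sat(¬ready) = {0, 1, 2}
A[alarm U ¬ready]: least fixpoint, start Z0 = Sat(¬ready) = {0, 1, 2}, add states in Sat(alarm) with every successor in Z. Z1 = {0, 1, 2, 3}; fixed.
Sat(A[alarm U ¬ready]) = {0, 1, 2, 3}
E[ready U A[alarm U ¬ready]]: least fixpoint, start Z0 = Sat(A[alarm U ¬ready]) = {0, 1, 2, 3}, add states in Sat(ready) with some successor in Z. Z1 = {0, 1, 2, 3, 4}; fixed.
Sat(E[ready U A[alarm U ¬ready]]) = {0, 1, 2, 3, 4}
6 ∉ Sat(E[ready U A[alarm U ¬ready]]) = {0, 1, 2, 3, 4}, so the formula does not hold at 6.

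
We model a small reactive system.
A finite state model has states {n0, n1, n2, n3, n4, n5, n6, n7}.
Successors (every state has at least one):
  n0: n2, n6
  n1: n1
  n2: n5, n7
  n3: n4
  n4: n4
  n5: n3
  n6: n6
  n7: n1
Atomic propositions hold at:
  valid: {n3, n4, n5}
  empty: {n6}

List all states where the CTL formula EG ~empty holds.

Sat(~empty) = {n0, n1, n2, n3, n4, n5, n7}
EG ~empty: greatest fixpoint, start Z0 = {n0, n1, n2, n3, n4, n5, n7}, keep only states in Sat with some successor in Z. Already a fixed point.
Sat(EG ~empty) = {n0, n1, n2, n3, n4, n5, n7}

{n0, n1, n2, n3, n4, n5, n7}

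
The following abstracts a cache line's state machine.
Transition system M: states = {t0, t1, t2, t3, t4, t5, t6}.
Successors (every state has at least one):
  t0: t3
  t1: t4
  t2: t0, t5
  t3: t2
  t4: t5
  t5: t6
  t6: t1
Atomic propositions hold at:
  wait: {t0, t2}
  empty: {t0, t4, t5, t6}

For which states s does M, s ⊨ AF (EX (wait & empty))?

{t0, t2, t3}

Sat(wait & empty) = {t0}
Sat(EX (wait & empty)) = {s : some successor in {t0}} = {t2}
AF (EX (wait & empty)): least fixpoint, start Z0 = {t2}, add states with every successor in Z. Z1 = {t2, t3}; Z2 = {t0, t2, t3}; fixed.
Sat(AF (EX (wait & empty))) = {t0, t2, t3}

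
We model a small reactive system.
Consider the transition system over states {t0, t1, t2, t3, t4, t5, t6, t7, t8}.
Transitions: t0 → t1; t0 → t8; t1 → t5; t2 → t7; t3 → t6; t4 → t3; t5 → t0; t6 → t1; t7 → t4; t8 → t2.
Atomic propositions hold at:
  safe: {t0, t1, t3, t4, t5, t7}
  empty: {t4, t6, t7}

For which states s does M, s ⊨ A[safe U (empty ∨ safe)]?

Sat(empty ∨ safe) = {t0, t1, t3, t4, t5, t6, t7}
A[safe U (empty ∨ safe)]: least fixpoint, start Z0 = Sat((empty ∨ safe)) = {t0, t1, t3, t4, t5, t6, t7}, add states in Sat(safe) with every successor in Z. Already a fixed point.
Sat(A[safe U (empty ∨ safe)]) = {t0, t1, t3, t4, t5, t6, t7}

{t0, t1, t3, t4, t5, t6, t7}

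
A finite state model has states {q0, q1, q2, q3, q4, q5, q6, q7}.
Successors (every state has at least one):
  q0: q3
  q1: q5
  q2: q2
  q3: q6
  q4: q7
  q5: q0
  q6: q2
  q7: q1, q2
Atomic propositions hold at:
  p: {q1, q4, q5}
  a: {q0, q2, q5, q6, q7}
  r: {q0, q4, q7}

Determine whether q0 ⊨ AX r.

No

Sat(AX r) = {s : every successor in {q0, q4, q7}} = {q4, q5}
q0 ∉ Sat(AX r) = {q4, q5}, so the formula does not hold at q0.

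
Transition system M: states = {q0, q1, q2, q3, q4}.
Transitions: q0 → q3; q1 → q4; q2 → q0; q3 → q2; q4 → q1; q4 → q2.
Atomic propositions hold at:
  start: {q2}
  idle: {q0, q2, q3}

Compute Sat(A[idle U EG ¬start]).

Sat(¬start) = {q0, q1, q3, q4}
EG ¬start: greatest fixpoint, start Z0 = {q0, q1, q3, q4}, keep only states in Sat with some successor in Z. Z1 = {q0, q1, q4}; Z2 = {q1, q4}; fixed.
Sat(EG ¬start) = {q1, q4}
A[idle U EG ¬start]: least fixpoint, start Z0 = Sat(EG ¬start) = {q1, q4}, add states in Sat(idle) with every successor in Z. Already a fixed point.
Sat(A[idle U EG ¬start]) = {q1, q4}

{q1, q4}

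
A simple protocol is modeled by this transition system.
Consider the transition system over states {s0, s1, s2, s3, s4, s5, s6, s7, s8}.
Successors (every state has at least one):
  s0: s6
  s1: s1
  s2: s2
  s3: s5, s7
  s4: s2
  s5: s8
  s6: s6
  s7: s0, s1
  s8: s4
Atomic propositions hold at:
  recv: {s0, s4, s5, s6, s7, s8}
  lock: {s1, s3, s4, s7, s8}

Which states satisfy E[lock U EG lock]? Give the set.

{s1, s3, s7}

EG lock: greatest fixpoint, start Z0 = {s1, s3, s4, s7, s8}, keep only states in Sat with some successor in Z. Z1 = {s1, s3, s7, s8}; Z2 = {s1, s3, s7}; fixed.
Sat(EG lock) = {s1, s3, s7}
E[lock U EG lock]: least fixpoint, start Z0 = Sat(EG lock) = {s1, s3, s7}, add states in Sat(lock) with some successor in Z. Already a fixed point.
Sat(E[lock U EG lock]) = {s1, s3, s7}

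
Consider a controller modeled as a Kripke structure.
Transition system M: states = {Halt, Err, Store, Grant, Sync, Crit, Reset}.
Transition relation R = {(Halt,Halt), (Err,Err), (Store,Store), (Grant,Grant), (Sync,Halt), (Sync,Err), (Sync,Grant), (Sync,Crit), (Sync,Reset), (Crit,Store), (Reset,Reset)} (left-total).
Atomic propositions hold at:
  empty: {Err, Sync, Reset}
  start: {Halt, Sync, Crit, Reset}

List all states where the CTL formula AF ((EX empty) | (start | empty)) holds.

{Halt, Err, Sync, Crit, Reset}

Sat(EX empty) = {s : some successor in {Err, Sync, Reset}} = {Err, Sync, Reset}
Sat(start | empty) = {Halt, Err, Sync, Crit, Reset}
Sat((EX empty) | (start | empty)) = {Halt, Err, Sync, Crit, Reset}
AF ((EX empty) | (start | empty)): least fixpoint, start Z0 = {Halt, Err, Sync, Crit, Reset}, add states with every successor in Z. Already a fixed point.
Sat(AF ((EX empty) | (start | empty))) = {Halt, Err, Sync, Crit, Reset}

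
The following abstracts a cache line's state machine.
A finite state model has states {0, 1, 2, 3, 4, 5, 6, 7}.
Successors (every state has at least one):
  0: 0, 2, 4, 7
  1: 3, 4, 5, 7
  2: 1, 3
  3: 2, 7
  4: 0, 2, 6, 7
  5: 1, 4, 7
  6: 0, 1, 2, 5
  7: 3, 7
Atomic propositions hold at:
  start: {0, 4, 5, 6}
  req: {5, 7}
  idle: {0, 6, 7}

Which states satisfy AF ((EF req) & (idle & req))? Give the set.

{7}

EF req: least fixpoint, start Z0 = {5, 7}, add states with some successor in Z. Z1 = {0, 1, 3, 4, 5, 6, 7}; Z2 = {0, 1, 2, 3, 4, 5, 6, 7}; fixed.
Sat(EF req) = {0, 1, 2, 3, 4, 5, 6, 7}
Sat(idle & req) = {7}
Sat((EF req) & (idle & req)) = {7}
AF ((EF req) & (idle & req)): least fixpoint, start Z0 = {7}, add states with every successor in Z. Already a fixed point.
Sat(AF ((EF req) & (idle & req))) = {7}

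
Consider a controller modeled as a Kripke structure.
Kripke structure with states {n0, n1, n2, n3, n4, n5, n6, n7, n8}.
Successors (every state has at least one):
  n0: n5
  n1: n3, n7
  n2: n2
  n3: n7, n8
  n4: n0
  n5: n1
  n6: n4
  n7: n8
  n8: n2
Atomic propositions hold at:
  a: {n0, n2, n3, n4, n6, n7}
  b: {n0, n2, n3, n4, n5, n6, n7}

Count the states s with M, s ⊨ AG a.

AG a: greatest fixpoint, start Z0 = {n0, n2, n3, n4, n6, n7}, keep only states in Sat with every successor in Z. Z1 = {n2, n4, n6}; Z2 = {n2, n6}; Z3 = {n2}; fixed.
Sat(AG a) = {n2}
|Sat(AG a)| = |{n2}| = 1.

1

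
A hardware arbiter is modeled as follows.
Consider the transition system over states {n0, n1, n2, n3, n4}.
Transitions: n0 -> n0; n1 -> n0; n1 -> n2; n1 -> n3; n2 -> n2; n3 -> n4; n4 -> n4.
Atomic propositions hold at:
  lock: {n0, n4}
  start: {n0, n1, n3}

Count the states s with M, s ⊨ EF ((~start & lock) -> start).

Sat(~start) = {n2, n4}
Sat(~start & lock) = {n4}
Sat((~start & lock) -> start) = {n0, n1, n2, n3}
EF ((~start & lock) -> start): least fixpoint, start Z0 = {n0, n1, n2, n3}, add states with some successor in Z. Already a fixed point.
Sat(EF ((~start & lock) -> start)) = {n0, n1, n2, n3}
|Sat(EF ((~start & lock) -> start))| = |{n0, n1, n2, n3}| = 4.

4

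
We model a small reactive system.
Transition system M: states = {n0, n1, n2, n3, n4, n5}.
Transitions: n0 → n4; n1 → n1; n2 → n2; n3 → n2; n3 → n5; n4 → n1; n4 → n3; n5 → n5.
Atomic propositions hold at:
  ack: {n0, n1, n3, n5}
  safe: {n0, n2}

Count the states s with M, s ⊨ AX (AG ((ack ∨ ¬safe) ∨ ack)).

2

Sat(¬safe) = {n1, n3, n4, n5}
Sat(ack ∨ ¬safe) = {n0, n1, n3, n4, n5}
Sat((ack ∨ ¬safe) ∨ ack) = {n0, n1, n3, n4, n5}
AG ((ack ∨ ¬safe) ∨ ack): greatest fixpoint, start Z0 = {n0, n1, n3, n4, n5}, keep only states in Sat with every successor in Z. Z1 = {n0, n1, n4, n5}; Z2 = {n0, n1, n5}; Z3 = {n1, n5}; fixed.
Sat(AG ((ack ∨ ¬safe) ∨ ack)) = {n1, n5}
Sat(AX (AG ((ack ∨ ¬safe) ∨ ack))) = {s : every successor in {n1, n5}} = {n1, n5}
|Sat(AX (AG ((ack ∨ ¬safe) ∨ ack)))| = |{n1, n5}| = 2.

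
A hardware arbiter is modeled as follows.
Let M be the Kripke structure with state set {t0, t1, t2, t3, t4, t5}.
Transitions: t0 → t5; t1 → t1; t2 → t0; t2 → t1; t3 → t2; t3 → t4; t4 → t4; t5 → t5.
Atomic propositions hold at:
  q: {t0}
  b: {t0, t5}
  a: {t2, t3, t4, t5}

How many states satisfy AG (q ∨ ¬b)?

2

Sat(¬b) = {t1, t2, t3, t4}
Sat(q ∨ ¬b) = {t0, t1, t2, t3, t4}
AG (q ∨ ¬b): greatest fixpoint, start Z0 = {t0, t1, t2, t3, t4}, keep only states in Sat with every successor in Z. Z1 = {t1, t2, t3, t4}; Z2 = {t1, t3, t4}; Z3 = {t1, t4}; fixed.
Sat(AG (q ∨ ¬b)) = {t1, t4}
|Sat(AG (q ∨ ¬b))| = |{t1, t4}| = 2.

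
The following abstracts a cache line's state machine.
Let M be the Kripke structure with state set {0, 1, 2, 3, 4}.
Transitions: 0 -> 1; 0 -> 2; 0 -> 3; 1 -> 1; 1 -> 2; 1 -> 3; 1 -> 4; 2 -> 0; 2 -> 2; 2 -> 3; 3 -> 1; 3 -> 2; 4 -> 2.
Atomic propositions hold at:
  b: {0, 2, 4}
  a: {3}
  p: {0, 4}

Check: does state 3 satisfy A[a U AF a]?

Yes

AF a: least fixpoint, start Z0 = {3}, add states with every successor in Z. Already a fixed point.
Sat(AF a) = {3}
A[a U AF a]: least fixpoint, start Z0 = Sat(AF a) = {3}, add states in Sat(a) with every successor in Z. Already a fixed point.
Sat(A[a U AF a]) = {3}
3 ∈ Sat(A[a U AF a]) = {3}, so the formula holds at 3.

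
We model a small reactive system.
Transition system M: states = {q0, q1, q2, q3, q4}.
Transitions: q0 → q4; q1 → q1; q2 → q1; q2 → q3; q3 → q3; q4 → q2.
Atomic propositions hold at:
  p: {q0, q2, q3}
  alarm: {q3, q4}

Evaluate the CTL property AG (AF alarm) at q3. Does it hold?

AF alarm: least fixpoint, start Z0 = {q3, q4}, add states with every successor in Z. Z1 = {q0, q3, q4}; fixed.
Sat(AF alarm) = {q0, q3, q4}
AG (AF alarm): greatest fixpoint, start Z0 = {q0, q3, q4}, keep only states in Sat with every successor in Z. Z1 = {q0, q3}; Z2 = {q3}; fixed.
Sat(AG (AF alarm)) = {q3}
q3 ∈ Sat(AG (AF alarm)) = {q3}, so the formula holds at q3.

Yes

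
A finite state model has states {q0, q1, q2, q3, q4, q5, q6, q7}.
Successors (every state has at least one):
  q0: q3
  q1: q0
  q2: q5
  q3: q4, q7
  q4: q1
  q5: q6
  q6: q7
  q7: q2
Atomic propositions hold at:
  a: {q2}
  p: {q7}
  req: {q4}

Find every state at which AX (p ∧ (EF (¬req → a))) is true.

{q6}

Sat(¬req) = {q0, q1, q2, q3, q5, q6, q7}
Sat(¬req → a) = {q2, q4}
EF (¬req → a): least fixpoint, start Z0 = {q2, q4}, add states with some successor in Z. Z1 = {q2, q3, q4, q7}; Z2 = {q0, q2, q3, q4, q6, q7}; Z3 = {q0, q1, q2, q3, q4, q5, q6, q7}; fixed.
Sat(EF (¬req → a)) = {q0, q1, q2, q3, q4, q5, q6, q7}
Sat(p ∧ (EF (¬req → a))) = {q7}
Sat(AX (p ∧ (EF (¬req → a)))) = {s : every successor in {q7}} = {q6}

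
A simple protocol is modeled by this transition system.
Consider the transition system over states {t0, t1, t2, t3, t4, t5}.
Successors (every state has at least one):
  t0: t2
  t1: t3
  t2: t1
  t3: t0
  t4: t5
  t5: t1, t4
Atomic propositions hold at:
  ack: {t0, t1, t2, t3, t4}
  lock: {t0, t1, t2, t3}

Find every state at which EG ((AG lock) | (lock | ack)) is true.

{t0, t1, t2, t3}

AG lock: greatest fixpoint, start Z0 = {t0, t1, t2, t3}, keep only states in Sat with every successor in Z. Already a fixed point.
Sat(AG lock) = {t0, t1, t2, t3}
Sat(lock | ack) = {t0, t1, t2, t3, t4}
Sat((AG lock) | (lock | ack)) = {t0, t1, t2, t3, t4}
EG ((AG lock) | (lock | ack)): greatest fixpoint, start Z0 = {t0, t1, t2, t3, t4}, keep only states in Sat with some successor in Z. Z1 = {t0, t1, t2, t3}; fixed.
Sat(EG ((AG lock) | (lock | ack))) = {t0, t1, t2, t3}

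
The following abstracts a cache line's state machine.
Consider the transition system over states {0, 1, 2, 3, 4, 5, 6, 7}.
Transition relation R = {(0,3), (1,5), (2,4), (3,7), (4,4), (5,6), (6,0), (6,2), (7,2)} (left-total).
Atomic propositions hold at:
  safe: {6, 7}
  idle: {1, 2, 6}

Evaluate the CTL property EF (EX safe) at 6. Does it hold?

Sat(EX safe) = {s : some successor in {6, 7}} = {3, 5}
EF (EX safe): least fixpoint, start Z0 = {3, 5}, add states with some successor in Z. Z1 = {0, 1, 3, 5}; Z2 = {0, 1, 3, 5, 6}; fixed.
Sat(EF (EX safe)) = {0, 1, 3, 5, 6}
6 ∈ Sat(EF (EX safe)) = {0, 1, 3, 5, 6}, so the formula holds at 6.

Yes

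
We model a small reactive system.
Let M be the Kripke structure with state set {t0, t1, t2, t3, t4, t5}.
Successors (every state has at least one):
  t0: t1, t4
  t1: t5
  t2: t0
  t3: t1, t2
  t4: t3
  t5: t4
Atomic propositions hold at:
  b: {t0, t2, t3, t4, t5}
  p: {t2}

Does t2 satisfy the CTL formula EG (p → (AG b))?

No

AG b: greatest fixpoint, start Z0 = {t0, t2, t3, t4, t5}, keep only states in Sat with every successor in Z. Z1 = {t2, t4, t5}; Z2 = {t5}; Z3 = ∅; fixed.
Sat(AG b) = ∅
Sat(p → (AG b)) = {t0, t1, t3, t4, t5}
EG (p → (AG b)): greatest fixpoint, start Z0 = {t0, t1, t3, t4, t5}, keep only states in Sat with some successor in Z. Already a fixed point.
Sat(EG (p → (AG b))) = {t0, t1, t3, t4, t5}
t2 ∉ Sat(EG (p → (AG b))) = {t0, t1, t3, t4, t5}, so the formula does not hold at t2.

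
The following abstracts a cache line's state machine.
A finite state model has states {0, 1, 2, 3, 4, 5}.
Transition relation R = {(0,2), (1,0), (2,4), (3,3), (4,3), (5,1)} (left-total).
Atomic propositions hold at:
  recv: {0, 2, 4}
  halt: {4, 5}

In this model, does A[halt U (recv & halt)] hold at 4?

Yes

Sat(recv & halt) = {4}
A[halt U (recv & halt)]: least fixpoint, start Z0 = Sat((recv & halt)) = {4}, add states in Sat(halt) with every successor in Z. Already a fixed point.
Sat(A[halt U (recv & halt)]) = {4}
4 ∈ Sat(A[halt U (recv & halt)]) = {4}, so the formula holds at 4.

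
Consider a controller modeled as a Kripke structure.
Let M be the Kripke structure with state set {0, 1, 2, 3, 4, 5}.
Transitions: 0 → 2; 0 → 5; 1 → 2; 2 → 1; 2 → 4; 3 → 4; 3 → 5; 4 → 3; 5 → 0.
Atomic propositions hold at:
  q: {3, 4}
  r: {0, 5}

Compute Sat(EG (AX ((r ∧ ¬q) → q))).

Sat(¬q) = {0, 1, 2, 5}
Sat(r ∧ ¬q) = {0, 5}
Sat((r ∧ ¬q) → q) = {1, 2, 3, 4}
Sat(AX ((r ∧ ¬q) → q)) = {s : every successor in {1, 2, 3, 4}} = {1, 2, 4}
EG (AX ((r ∧ ¬q) → q)): greatest fixpoint, start Z0 = {1, 2, 4}, keep only states in Sat with some successor in Z. Z1 = {1, 2}; fixed.
Sat(EG (AX ((r ∧ ¬q) → q))) = {1, 2}

{1, 2}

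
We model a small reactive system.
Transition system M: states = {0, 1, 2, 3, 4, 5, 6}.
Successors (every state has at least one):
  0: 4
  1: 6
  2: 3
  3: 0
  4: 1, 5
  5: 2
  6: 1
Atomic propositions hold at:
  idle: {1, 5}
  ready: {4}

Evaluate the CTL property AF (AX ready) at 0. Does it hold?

Sat(AX ready) = {s : every successor in {4}} = {0}
AF (AX ready): least fixpoint, start Z0 = {0}, add states with every successor in Z. Z1 = {0, 3}; Z2 = {0, 2, 3}; Z3 = {0, 2, 3, 5}; fixed.
Sat(AF (AX ready)) = {0, 2, 3, 5}
0 ∈ Sat(AF (AX ready)) = {0, 2, 3, 5}, so the formula holds at 0.

Yes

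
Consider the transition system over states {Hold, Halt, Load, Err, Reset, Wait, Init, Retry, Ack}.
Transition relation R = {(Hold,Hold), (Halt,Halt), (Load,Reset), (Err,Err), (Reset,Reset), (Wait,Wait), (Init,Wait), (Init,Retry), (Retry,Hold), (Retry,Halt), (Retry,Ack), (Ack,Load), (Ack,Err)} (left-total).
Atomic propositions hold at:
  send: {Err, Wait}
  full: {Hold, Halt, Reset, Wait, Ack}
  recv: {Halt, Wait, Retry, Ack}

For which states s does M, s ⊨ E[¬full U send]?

{Err, Wait, Init}

Sat(¬full) = {Load, Err, Init, Retry}
E[¬full U send]: least fixpoint, start Z0 = Sat(send) = {Err, Wait}, add states in Sat(¬full) with some successor in Z. Z1 = {Err, Wait, Init}; fixed.
Sat(E[¬full U send]) = {Err, Wait, Init}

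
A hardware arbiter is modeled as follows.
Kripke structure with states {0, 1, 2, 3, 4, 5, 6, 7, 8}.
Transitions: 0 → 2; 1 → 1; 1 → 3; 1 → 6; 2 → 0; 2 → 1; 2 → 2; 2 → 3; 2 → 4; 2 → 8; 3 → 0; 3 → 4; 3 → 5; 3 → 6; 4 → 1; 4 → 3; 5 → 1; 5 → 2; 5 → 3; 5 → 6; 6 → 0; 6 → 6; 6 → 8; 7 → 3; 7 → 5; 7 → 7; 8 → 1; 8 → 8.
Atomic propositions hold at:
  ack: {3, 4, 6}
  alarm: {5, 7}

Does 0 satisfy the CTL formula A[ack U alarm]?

No

A[ack U alarm]: least fixpoint, start Z0 = Sat(alarm) = {5, 7}, add states in Sat(ack) with every successor in Z. Already a fixed point.
Sat(A[ack U alarm]) = {5, 7}
0 ∉ Sat(A[ack U alarm]) = {5, 7}, so the formula does not hold at 0.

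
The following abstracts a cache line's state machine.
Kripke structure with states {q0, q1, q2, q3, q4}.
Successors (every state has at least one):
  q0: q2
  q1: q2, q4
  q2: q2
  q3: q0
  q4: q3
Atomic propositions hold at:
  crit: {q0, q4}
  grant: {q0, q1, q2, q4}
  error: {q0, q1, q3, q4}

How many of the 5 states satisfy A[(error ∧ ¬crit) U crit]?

Sat(¬crit) = {q1, q2, q3}
Sat(error ∧ ¬crit) = {q1, q3}
A[(error ∧ ¬crit) U crit]: least fixpoint, start Z0 = Sat(crit) = {q0, q4}, add states in Sat(error ∧ ¬crit) with every successor in Z. Z1 = {q0, q3, q4}; fixed.
Sat(A[(error ∧ ¬crit) U crit]) = {q0, q3, q4}
|Sat(A[(error ∧ ¬crit) U crit])| = |{q0, q3, q4}| = 3.

3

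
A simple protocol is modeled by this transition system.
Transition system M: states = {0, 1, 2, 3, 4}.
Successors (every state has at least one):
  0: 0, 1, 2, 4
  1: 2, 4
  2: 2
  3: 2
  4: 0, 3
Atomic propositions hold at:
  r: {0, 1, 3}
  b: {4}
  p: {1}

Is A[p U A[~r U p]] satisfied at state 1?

Sat(~r) = {2, 4}
A[~r U p]: least fixpoint, start Z0 = Sat(p) = {1}, add states in Sat(~r) with every successor in Z. Already a fixed point.
Sat(A[~r U p]) = {1}
A[p U A[~r U p]]: least fixpoint, start Z0 = Sat(A[~r U p]) = {1}, add states in Sat(p) with every successor in Z. Already a fixed point.
Sat(A[p U A[~r U p]]) = {1}
1 ∈ Sat(A[p U A[~r U p]]) = {1}, so the formula holds at 1.

Yes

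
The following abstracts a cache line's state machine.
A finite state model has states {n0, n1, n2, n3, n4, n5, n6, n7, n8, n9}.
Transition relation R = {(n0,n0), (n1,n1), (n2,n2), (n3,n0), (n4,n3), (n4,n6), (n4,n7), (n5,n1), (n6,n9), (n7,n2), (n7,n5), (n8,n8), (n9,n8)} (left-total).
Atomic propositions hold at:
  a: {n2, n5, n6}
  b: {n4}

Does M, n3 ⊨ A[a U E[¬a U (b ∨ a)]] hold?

No

Sat(¬a) = {n0, n1, n3, n4, n7, n8, n9}
Sat(b ∨ a) = {n2, n4, n5, n6}
E[¬a U (b ∨ a)]: least fixpoint, start Z0 = Sat((b ∨ a)) = {n2, n4, n5, n6}, add states in Sat(¬a) with some successor in Z. Z1 = {n2, n4, n5, n6, n7}; fixed.
Sat(E[¬a U (b ∨ a)]) = {n2, n4, n5, n6, n7}
A[a U E[¬a U (b ∨ a)]]: least fixpoint, start Z0 = Sat(E[¬a U (b ∨ a)]) = {n2, n4, n5, n6, n7}, add states in Sat(a) with every successor in Z. Already a fixed point.
Sat(A[a U E[¬a U (b ∨ a)]]) = {n2, n4, n5, n6, n7}
n3 ∉ Sat(A[a U E[¬a U (b ∨ a)]]) = {n2, n4, n5, n6, n7}, so the formula does not hold at n3.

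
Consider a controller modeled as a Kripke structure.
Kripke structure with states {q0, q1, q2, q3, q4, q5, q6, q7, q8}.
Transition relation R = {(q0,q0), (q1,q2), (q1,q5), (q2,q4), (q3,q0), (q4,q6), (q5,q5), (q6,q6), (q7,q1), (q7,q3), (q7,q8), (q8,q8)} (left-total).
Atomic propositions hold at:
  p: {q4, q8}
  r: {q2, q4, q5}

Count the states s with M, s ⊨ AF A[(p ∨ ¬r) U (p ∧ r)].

Sat(¬r) = {q0, q1, q3, q6, q7, q8}
Sat(p ∨ ¬r) = {q0, q1, q3, q4, q6, q7, q8}
Sat(p ∧ r) = {q4}
A[(p ∨ ¬r) U (p ∧ r)]: least fixpoint, start Z0 = Sat((p ∧ r)) = {q4}, add states in Sat(p ∨ ¬r) with every successor in Z. Already a fixed point.
Sat(A[(p ∨ ¬r) U (p ∧ r)]) = {q4}
AF A[(p ∨ ¬r) U (p ∧ r)]: least fixpoint, start Z0 = {q4}, add states with every successor in Z. Z1 = {q2, q4}; fixed.
Sat(AF A[(p ∨ ¬r) U (p ∧ r)]) = {q2, q4}
|Sat(AF A[(p ∨ ¬r) U (p ∧ r)])| = |{q2, q4}| = 2.

2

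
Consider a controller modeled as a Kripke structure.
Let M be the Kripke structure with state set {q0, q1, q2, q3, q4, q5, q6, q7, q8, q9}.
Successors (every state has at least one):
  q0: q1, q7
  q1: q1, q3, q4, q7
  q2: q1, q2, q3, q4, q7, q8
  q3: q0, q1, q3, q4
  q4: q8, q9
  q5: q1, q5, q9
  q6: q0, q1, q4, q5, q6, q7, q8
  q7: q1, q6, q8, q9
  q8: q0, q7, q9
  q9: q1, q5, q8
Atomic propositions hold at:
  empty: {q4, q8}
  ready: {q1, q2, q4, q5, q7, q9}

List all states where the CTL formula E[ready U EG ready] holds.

EG ready: greatest fixpoint, start Z0 = {q1, q2, q4, q5, q7, q9}, keep only states in Sat with some successor in Z. Already a fixed point.
Sat(EG ready) = {q1, q2, q4, q5, q7, q9}
E[ready U EG ready]: least fixpoint, start Z0 = Sat(EG ready) = {q1, q2, q4, q5, q7, q9}, add states in Sat(ready) with some successor in Z. Already a fixed point.
Sat(E[ready U EG ready]) = {q1, q2, q4, q5, q7, q9}

{q1, q2, q4, q5, q7, q9}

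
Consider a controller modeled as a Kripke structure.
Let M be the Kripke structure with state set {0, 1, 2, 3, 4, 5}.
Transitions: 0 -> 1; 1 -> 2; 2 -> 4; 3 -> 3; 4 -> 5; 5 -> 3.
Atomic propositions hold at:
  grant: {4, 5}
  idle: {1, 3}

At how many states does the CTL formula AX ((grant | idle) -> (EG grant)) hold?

1

Sat(grant | idle) = {1, 3, 4, 5}
EG grant: greatest fixpoint, start Z0 = {4, 5}, keep only states in Sat with some successor in Z. Z1 = {4}; Z2 = ∅; fixed.
Sat(EG grant) = ∅
Sat((grant | idle) -> (EG grant)) = {0, 2}
Sat(AX ((grant | idle) -> (EG grant))) = {s : every successor in {0, 2}} = {1}
|Sat(AX ((grant | idle) -> (EG grant)))| = |{1}| = 1.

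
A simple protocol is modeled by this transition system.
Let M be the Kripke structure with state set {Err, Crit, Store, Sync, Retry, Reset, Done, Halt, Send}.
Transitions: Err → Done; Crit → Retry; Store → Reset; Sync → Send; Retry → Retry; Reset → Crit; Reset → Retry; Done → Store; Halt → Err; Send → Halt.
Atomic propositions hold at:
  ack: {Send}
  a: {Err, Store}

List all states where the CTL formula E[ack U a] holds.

E[ack U a]: least fixpoint, start Z0 = Sat(a) = {Err, Store}, add states in Sat(ack) with some successor in Z. Already a fixed point.
Sat(E[ack U a]) = {Err, Store}

{Err, Store}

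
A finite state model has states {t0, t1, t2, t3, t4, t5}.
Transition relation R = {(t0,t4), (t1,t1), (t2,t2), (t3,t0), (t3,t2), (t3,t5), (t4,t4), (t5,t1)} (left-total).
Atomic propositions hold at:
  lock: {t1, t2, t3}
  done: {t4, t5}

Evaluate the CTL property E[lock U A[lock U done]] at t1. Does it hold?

No

A[lock U done]: least fixpoint, start Z0 = Sat(done) = {t4, t5}, add states in Sat(lock) with every successor in Z. Already a fixed point.
Sat(A[lock U done]) = {t4, t5}
E[lock U A[lock U done]]: least fixpoint, start Z0 = Sat(A[lock U done]) = {t4, t5}, add states in Sat(lock) with some successor in Z. Z1 = {t3, t4, t5}; fixed.
Sat(E[lock U A[lock U done]]) = {t3, t4, t5}
t1 ∉ Sat(E[lock U A[lock U done]]) = {t3, t4, t5}, so the formula does not hold at t1.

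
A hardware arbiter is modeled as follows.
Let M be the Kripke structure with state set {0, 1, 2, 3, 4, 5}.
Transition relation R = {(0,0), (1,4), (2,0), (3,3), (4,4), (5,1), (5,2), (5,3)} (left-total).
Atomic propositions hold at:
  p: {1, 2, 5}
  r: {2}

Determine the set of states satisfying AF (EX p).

Sat(EX p) = {s : some successor in {1, 2, 5}} = {5}
AF (EX p): least fixpoint, start Z0 = {5}, add states with every successor in Z. Already a fixed point.
Sat(AF (EX p)) = {5}

{5}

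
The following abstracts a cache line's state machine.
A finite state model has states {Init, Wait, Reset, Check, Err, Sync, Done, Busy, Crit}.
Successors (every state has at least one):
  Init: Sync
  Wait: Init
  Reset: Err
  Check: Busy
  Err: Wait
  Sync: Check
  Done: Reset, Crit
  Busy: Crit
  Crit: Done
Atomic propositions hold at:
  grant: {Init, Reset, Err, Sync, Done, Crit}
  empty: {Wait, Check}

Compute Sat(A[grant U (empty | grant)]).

Sat(empty | grant) = {Init, Wait, Reset, Check, Err, Sync, Done, Crit}
A[grant U (empty | grant)]: least fixpoint, start Z0 = Sat((empty | grant)) = {Init, Wait, Reset, Check, Err, Sync, Done, Crit}, add states in Sat(grant) with every successor in Z. Already a fixed point.
Sat(A[grant U (empty | grant)]) = {Init, Wait, Reset, Check, Err, Sync, Done, Crit}

{Init, Wait, Reset, Check, Err, Sync, Done, Crit}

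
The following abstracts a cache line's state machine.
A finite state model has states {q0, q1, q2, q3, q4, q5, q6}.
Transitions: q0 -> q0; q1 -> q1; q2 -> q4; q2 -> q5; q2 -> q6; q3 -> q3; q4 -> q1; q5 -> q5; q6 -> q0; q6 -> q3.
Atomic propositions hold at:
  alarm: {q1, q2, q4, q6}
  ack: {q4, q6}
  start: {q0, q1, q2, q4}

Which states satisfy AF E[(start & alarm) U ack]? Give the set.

{q2, q4, q6}

Sat(start & alarm) = {q1, q2, q4}
E[(start & alarm) U ack]: least fixpoint, start Z0 = Sat(ack) = {q4, q6}, add states in Sat(start & alarm) with some successor in Z. Z1 = {q2, q4, q6}; fixed.
Sat(E[(start & alarm) U ack]) = {q2, q4, q6}
AF E[(start & alarm) U ack]: least fixpoint, start Z0 = {q2, q4, q6}, add states with every successor in Z. Already a fixed point.
Sat(AF E[(start & alarm) U ack]) = {q2, q4, q6}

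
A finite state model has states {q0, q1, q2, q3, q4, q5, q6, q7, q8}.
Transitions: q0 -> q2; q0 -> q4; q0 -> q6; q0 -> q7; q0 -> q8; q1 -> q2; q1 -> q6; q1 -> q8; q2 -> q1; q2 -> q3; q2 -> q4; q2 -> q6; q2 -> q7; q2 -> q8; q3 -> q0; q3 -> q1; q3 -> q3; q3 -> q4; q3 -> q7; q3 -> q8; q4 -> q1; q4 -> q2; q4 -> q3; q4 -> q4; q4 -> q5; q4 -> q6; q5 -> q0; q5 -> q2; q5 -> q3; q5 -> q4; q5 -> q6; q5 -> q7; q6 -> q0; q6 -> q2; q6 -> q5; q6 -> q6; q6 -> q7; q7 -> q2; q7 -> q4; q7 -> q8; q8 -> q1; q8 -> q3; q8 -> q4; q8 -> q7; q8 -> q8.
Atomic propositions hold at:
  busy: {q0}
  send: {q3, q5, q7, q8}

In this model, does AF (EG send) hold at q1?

EG send: greatest fixpoint, start Z0 = {q3, q5, q7, q8}, keep only states in Sat with some successor in Z. Already a fixed point.
Sat(EG send) = {q3, q5, q7, q8}
AF (EG send): least fixpoint, start Z0 = {q3, q5, q7, q8}, add states with every successor in Z. Already a fixed point.
Sat(AF (EG send)) = {q3, q5, q7, q8}
q1 ∉ Sat(AF (EG send)) = {q3, q5, q7, q8}, so the formula does not hold at q1.

No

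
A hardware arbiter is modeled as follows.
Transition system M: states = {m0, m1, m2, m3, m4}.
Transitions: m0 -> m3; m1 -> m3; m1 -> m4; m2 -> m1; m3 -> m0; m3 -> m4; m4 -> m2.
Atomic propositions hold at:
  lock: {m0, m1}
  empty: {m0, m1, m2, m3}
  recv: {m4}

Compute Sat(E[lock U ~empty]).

{m1, m4}

Sat(~empty) = {m4}
E[lock U ~empty]: least fixpoint, start Z0 = Sat(~empty) = {m4}, add states in Sat(lock) with some successor in Z. Z1 = {m1, m4}; fixed.
Sat(E[lock U ~empty]) = {m1, m4}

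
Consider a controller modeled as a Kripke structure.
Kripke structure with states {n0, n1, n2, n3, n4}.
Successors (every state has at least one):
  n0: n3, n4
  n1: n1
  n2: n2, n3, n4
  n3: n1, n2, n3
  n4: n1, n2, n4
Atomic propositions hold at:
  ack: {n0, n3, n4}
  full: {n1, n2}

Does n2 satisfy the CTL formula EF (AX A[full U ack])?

No

A[full U ack]: least fixpoint, start Z0 = Sat(ack) = {n0, n3, n4}, add states in Sat(full) with every successor in Z. Already a fixed point.
Sat(A[full U ack]) = {n0, n3, n4}
Sat(AX A[full U ack]) = {s : every successor in {n0, n3, n4}} = {n0}
EF (AX A[full U ack]): least fixpoint, start Z0 = {n0}, add states with some successor in Z. Already a fixed point.
Sat(EF (AX A[full U ack])) = {n0}
n2 ∉ Sat(EF (AX A[full U ack])) = {n0}, so the formula does not hold at n2.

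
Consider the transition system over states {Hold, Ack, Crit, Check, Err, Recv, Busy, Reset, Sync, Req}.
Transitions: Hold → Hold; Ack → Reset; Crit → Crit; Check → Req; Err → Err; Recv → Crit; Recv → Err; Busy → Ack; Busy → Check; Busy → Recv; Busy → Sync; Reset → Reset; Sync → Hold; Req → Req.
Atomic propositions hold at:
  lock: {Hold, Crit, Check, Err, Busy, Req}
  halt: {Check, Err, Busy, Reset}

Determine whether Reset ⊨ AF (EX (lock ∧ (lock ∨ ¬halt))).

Sat(¬halt) = {Hold, Ack, Crit, Recv, Sync, Req}
Sat(lock ∨ ¬halt) = {Hold, Ack, Crit, Check, Err, Recv, Busy, Sync, Req}
Sat(lock ∧ (lock ∨ ¬halt)) = {Hold, Crit, Check, Err, Busy, Req}
Sat(EX (lock ∧ (lock ∨ ¬halt))) = {s : some successor in {Hold, Crit, Check, Err, Busy, Req}} = {Hold, Crit, Check, Err, Recv, Busy, Sync, Req}
AF (EX (lock ∧ (lock ∨ ¬halt))): least fixpoint, start Z0 = {Hold, Crit, Check, Err, Recv, Busy, Sync, Req}, add states with every successor in Z. Already a fixed point.
Sat(AF (EX (lock ∧ (lock ∨ ¬halt)))) = {Hold, Crit, Check, Err, Recv, Busy, Sync, Req}
Reset ∉ Sat(AF (EX (lock ∧ (lock ∨ ¬halt)))) = {Hold, Crit, Check, Err, Recv, Busy, Sync, Req}, so the formula does not hold at Reset.

No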